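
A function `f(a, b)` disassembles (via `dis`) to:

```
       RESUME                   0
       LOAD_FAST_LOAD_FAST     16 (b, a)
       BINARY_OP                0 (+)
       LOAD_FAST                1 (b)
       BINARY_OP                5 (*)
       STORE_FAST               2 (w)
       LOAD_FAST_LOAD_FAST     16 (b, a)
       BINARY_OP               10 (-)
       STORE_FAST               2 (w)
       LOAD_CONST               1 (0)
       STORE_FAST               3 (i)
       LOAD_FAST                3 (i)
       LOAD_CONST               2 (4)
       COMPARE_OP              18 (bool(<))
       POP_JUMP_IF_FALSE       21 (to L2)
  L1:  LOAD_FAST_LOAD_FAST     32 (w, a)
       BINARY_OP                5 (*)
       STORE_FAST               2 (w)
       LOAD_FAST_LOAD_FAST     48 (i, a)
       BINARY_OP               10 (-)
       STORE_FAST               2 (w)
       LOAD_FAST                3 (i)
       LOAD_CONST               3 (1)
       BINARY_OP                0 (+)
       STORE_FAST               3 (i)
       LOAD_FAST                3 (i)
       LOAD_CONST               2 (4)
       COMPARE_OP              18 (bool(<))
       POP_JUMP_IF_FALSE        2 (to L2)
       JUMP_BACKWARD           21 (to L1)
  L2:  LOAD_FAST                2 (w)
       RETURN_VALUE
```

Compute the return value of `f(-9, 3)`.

LOAD_FAST_LOAD_FAST b,a → push 3,-9
BINARY_OP + → 3 + -9 = -6
LOAD_FAST b → push 3
BINARY_OP * → -6 * 3 = -18
STORE_FAST w → w=-18
LOAD_FAST_LOAD_FAST b,a → push 3,-9
BINARY_OP - → 3 - -9 = 12
STORE_FAST w → w=12
LOAD_CONST → push 0
STORE_FAST i → i=0
LOAD_FAST i → push 0
LOAD_CONST → push 4
COMPARE_OP bool(<) → 0 vs 4 = True
POP_JUMP_IF_FALSE → pop True; no jump
LOAD_FAST_LOAD_FAST w,a → push 12,-9
BINARY_OP * → 12 * -9 = -108
STORE_FAST w → w=-108
LOAD_FAST_LOAD_FAST i,a → push 0,-9
BINARY_OP - → 0 - -9 = 9
STORE_FAST w → w=9
LOAD_FAST i → push 0
LOAD_CONST → push 1
BINARY_OP + → 0 + 1 = 1
STORE_FAST i → i=1
LOAD_FAST i → push 1
LOAD_CONST → push 4
COMPARE_OP bool(<) → 1 vs 4 = True
POP_JUMP_IF_FALSE → pop True; no jump
LOAD_FAST_LOAD_FAST w,a → push 9,-9
BINARY_OP * → 9 * -9 = -81
STORE_FAST w → w=-81
LOAD_FAST_LOAD_FAST i,a → push 1,-9
BINARY_OP - → 1 - -9 = 10
STORE_FAST w → w=10
LOAD_FAST i → push 1
LOAD_CONST → push 1
BINARY_OP + → 1 + 1 = 2
STORE_FAST i → i=2
LOAD_FAST i → push 2
LOAD_CONST → push 4
COMPARE_OP bool(<) → 2 vs 4 = True
POP_JUMP_IF_FALSE → pop True; no jump
LOAD_FAST_LOAD_FAST w,a → push 10,-9
BINARY_OP * → 10 * -9 = -90
STORE_FAST w → w=-90
LOAD_FAST_LOAD_FAST i,a → push 2,-9
BINARY_OP - → 2 - -9 = 11
STORE_FAST w → w=11
LOAD_FAST i → push 2
LOAD_CONST → push 1
BINARY_OP + → 2 + 1 = 3
STORE_FAST i → i=3
LOAD_FAST i → push 3
LOAD_CONST → push 4
COMPARE_OP bool(<) → 3 vs 4 = True
POP_JUMP_IF_FALSE → pop True; no jump
LOAD_FAST_LOAD_FAST w,a → push 11,-9
BINARY_OP * → 11 * -9 = -99
STORE_FAST w → w=-99
LOAD_FAST_LOAD_FAST i,a → push 3,-9
BINARY_OP - → 3 - -9 = 12
STORE_FAST w → w=12
LOAD_FAST i → push 3
LOAD_CONST → push 1
BINARY_OP + → 3 + 1 = 4
STORE_FAST i → i=4
LOAD_FAST i → push 4
LOAD_CONST → push 4
COMPARE_OP bool(<) → 4 vs 4 = False
POP_JUMP_IF_FALSE → pop False; jump
LOAD_FAST w → push 12
RETURN_VALUE → return 12.

12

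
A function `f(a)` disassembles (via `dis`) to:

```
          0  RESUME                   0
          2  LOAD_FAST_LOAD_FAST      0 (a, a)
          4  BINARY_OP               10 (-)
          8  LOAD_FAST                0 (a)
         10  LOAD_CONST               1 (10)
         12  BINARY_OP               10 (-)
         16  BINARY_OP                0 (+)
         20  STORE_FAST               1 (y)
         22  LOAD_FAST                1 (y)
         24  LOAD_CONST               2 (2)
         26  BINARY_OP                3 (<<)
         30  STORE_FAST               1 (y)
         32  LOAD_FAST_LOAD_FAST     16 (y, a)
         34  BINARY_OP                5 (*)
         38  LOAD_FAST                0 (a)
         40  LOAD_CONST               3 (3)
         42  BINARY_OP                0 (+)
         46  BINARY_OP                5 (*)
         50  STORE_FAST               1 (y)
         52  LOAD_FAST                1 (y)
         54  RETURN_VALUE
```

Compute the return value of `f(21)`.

LOAD_FAST_LOAD_FAST a,a → push 21,21. Stack: [21, 21]
BINARY_OP - → 21 - 21 = 0. Stack: [0]
LOAD_FAST a → push 21. Stack: [0, 21]
LOAD_CONST → push 10. Stack: [0, 21, 10]
BINARY_OP - → 21 - 10 = 11. Stack: [0, 11]
BINARY_OP + → 0 + 11 = 11. Stack: [11]
STORE_FAST y → y=11. Stack: []
LOAD_FAST y → push 11. Stack: [11]
LOAD_CONST → push 2. Stack: [11, 2]
BINARY_OP << → 11 << 2 = 44. Stack: [44]
STORE_FAST y → y=44. Stack: []
LOAD_FAST_LOAD_FAST y,a → push 44,21. Stack: [44, 21]
BINARY_OP * → 44 * 21 = 924. Stack: [924]
LOAD_FAST a → push 21. Stack: [924, 21]
LOAD_CONST → push 3. Stack: [924, 21, 3]
BINARY_OP + → 21 + 3 = 24. Stack: [924, 24]
BINARY_OP * → 924 * 24 = 22176. Stack: [22176]
STORE_FAST y → y=22176. Stack: []
LOAD_FAST y → push 22176. Stack: [22176]
RETURN_VALUE → return 22176.

22176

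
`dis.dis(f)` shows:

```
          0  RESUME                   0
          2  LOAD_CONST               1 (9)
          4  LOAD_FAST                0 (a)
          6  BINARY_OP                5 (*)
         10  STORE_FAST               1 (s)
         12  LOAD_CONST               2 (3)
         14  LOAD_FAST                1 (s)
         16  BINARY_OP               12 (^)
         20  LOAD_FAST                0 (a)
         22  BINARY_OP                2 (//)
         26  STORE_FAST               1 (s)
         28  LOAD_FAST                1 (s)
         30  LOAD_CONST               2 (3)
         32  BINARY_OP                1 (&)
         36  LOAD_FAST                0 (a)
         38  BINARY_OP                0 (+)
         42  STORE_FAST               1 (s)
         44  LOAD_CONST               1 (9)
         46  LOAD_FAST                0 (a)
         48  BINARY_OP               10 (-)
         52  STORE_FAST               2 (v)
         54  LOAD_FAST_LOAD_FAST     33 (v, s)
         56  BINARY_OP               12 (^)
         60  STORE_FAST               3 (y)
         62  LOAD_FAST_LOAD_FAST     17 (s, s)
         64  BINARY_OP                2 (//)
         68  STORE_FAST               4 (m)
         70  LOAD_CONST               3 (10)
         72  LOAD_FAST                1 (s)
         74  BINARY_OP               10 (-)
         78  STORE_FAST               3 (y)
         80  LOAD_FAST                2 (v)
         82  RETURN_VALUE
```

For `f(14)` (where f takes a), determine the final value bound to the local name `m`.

1

LOAD_CONST → push 9. Stack: [9]
LOAD_FAST a → push 14. Stack: [9, 14]
BINARY_OP * → 9 * 14 = 126. Stack: [126]
STORE_FAST s → s=126. Stack: []
LOAD_CONST → push 3. Stack: [3]
LOAD_FAST s → push 126. Stack: [3, 126]
BINARY_OP ^ → 3 ^ 126 = 125. Stack: [125]
LOAD_FAST a → push 14. Stack: [125, 14]
BINARY_OP // → 125 // 14 = 8. Stack: [8]
STORE_FAST s → s=8. Stack: []
LOAD_FAST s → push 8. Stack: [8]
LOAD_CONST → push 3. Stack: [8, 3]
BINARY_OP & → 8 & 3 = 0. Stack: [0]
LOAD_FAST a → push 14. Stack: [0, 14]
BINARY_OP + → 0 + 14 = 14. Stack: [14]
STORE_FAST s → s=14. Stack: []
LOAD_CONST → push 9. Stack: [9]
LOAD_FAST a → push 14. Stack: [9, 14]
BINARY_OP - → 9 - 14 = -5. Stack: [-5]
STORE_FAST v → v=-5. Stack: []
LOAD_FAST_LOAD_FAST v,s → push -5,14. Stack: [-5, 14]
BINARY_OP ^ → -5 ^ 14 = -11. Stack: [-11]
STORE_FAST y → y=-11. Stack: []
LOAD_FAST_LOAD_FAST s,s → push 14,14. Stack: [14, 14]
BINARY_OP // → 14 // 14 = 1. Stack: [1]
STORE_FAST m → m=1. Stack: []
LOAD_CONST → push 10. Stack: [10]
LOAD_FAST s → push 14. Stack: [10, 14]
BINARY_OP - → 10 - 14 = -4. Stack: [-4]
STORE_FAST y → y=-4. Stack: []
LOAD_FAST v → push -5. Stack: [-5]
RETURN_VALUE → return -5.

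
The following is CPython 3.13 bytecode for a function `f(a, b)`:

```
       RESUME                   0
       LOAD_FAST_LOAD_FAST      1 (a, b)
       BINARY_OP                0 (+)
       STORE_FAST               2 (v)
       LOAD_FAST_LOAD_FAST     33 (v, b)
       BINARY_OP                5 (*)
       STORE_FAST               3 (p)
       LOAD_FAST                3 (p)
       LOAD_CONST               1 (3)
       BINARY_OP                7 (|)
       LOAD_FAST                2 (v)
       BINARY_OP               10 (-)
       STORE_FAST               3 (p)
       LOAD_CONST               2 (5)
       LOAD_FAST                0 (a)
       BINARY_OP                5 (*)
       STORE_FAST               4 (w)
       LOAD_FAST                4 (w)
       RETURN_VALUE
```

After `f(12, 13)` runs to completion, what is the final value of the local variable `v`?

25

LOAD_FAST_LOAD_FAST a,b → push 12,13. Stack: [12, 13]
BINARY_OP + → 12 + 13 = 25. Stack: [25]
STORE_FAST v → v=25. Stack: []
LOAD_FAST_LOAD_FAST v,b → push 25,13. Stack: [25, 13]
BINARY_OP * → 25 * 13 = 325. Stack: [325]
STORE_FAST p → p=325. Stack: []
LOAD_FAST p → push 325. Stack: [325]
LOAD_CONST → push 3. Stack: [325, 3]
BINARY_OP | → 325 | 3 = 327. Stack: [327]
LOAD_FAST v → push 25. Stack: [327, 25]
BINARY_OP - → 327 - 25 = 302. Stack: [302]
STORE_FAST p → p=302. Stack: []
LOAD_CONST → push 5. Stack: [5]
LOAD_FAST a → push 12. Stack: [5, 12]
BINARY_OP * → 5 * 12 = 60. Stack: [60]
STORE_FAST w → w=60. Stack: []
LOAD_FAST w → push 60. Stack: [60]
RETURN_VALUE → return 60.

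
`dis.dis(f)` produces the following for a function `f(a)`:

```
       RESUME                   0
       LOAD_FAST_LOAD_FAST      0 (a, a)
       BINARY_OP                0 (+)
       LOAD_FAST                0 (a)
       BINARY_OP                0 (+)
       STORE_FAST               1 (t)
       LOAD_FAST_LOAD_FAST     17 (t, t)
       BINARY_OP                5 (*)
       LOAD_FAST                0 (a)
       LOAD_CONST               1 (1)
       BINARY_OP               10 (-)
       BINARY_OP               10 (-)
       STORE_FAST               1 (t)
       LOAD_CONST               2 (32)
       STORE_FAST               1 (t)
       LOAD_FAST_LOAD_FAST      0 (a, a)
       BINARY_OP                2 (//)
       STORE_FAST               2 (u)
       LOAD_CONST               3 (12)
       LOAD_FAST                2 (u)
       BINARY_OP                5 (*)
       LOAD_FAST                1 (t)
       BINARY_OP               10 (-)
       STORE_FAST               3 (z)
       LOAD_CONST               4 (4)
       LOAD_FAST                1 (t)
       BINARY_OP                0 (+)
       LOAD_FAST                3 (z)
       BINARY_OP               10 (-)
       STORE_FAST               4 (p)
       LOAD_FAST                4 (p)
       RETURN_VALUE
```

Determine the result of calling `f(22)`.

LOAD_FAST_LOAD_FAST a,a → push 22,22. Stack: [22, 22]
BINARY_OP + → 22 + 22 = 44. Stack: [44]
LOAD_FAST a → push 22. Stack: [44, 22]
BINARY_OP + → 44 + 22 = 66. Stack: [66]
STORE_FAST t → t=66. Stack: []
LOAD_FAST_LOAD_FAST t,t → push 66,66. Stack: [66, 66]
BINARY_OP * → 66 * 66 = 4356. Stack: [4356]
LOAD_FAST a → push 22. Stack: [4356, 22]
LOAD_CONST → push 1. Stack: [4356, 22, 1]
BINARY_OP - → 22 - 1 = 21. Stack: [4356, 21]
BINARY_OP - → 4356 - 21 = 4335. Stack: [4335]
STORE_FAST t → t=4335. Stack: []
LOAD_CONST → push 32. Stack: [32]
STORE_FAST t → t=32. Stack: []
LOAD_FAST_LOAD_FAST a,a → push 22,22. Stack: [22, 22]
BINARY_OP // → 22 // 22 = 1. Stack: [1]
STORE_FAST u → u=1. Stack: []
LOAD_CONST → push 12. Stack: [12]
LOAD_FAST u → push 1. Stack: [12, 1]
BINARY_OP * → 12 * 1 = 12. Stack: [12]
LOAD_FAST t → push 32. Stack: [12, 32]
BINARY_OP - → 12 - 32 = -20. Stack: [-20]
STORE_FAST z → z=-20. Stack: []
LOAD_CONST → push 4. Stack: [4]
LOAD_FAST t → push 32. Stack: [4, 32]
BINARY_OP + → 4 + 32 = 36. Stack: [36]
LOAD_FAST z → push -20. Stack: [36, -20]
BINARY_OP - → 36 - -20 = 56. Stack: [56]
STORE_FAST p → p=56. Stack: []
LOAD_FAST p → push 56. Stack: [56]
RETURN_VALUE → return 56.

56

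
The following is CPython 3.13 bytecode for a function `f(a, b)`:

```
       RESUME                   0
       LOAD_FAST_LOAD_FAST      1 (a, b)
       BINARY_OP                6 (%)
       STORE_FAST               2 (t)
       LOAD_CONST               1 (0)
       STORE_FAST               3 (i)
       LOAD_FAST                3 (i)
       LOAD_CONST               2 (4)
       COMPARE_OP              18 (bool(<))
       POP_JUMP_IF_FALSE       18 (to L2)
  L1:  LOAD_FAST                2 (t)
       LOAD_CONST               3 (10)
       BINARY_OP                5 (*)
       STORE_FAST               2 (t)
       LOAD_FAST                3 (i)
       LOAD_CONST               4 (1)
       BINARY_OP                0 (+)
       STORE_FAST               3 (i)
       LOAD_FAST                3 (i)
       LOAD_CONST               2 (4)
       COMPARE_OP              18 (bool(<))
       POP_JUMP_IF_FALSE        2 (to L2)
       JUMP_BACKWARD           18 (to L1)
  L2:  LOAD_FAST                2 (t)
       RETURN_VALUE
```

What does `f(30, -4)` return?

LOAD_FAST_LOAD_FAST a,b → push 30,-4. Stack: [30, -4]
BINARY_OP % → 30 % -4 = -2. Stack: [-2]
STORE_FAST t → t=-2. Stack: []
LOAD_CONST → push 0. Stack: [0]
STORE_FAST i → i=0. Stack: []
LOAD_FAST i → push 0. Stack: [0]
LOAD_CONST → push 4. Stack: [0, 4]
COMPARE_OP bool(<) → 0 vs 4 = True. Stack: [True]
POP_JUMP_IF_FALSE → pop True; no jump. Stack: []
LOAD_FAST t → push -2. Stack: [-2]
LOAD_CONST → push 10. Stack: [-2, 10]
BINARY_OP * → -2 * 10 = -20. Stack: [-20]
STORE_FAST t → t=-20. Stack: []
LOAD_FAST i → push 0. Stack: [0]
LOAD_CONST → push 1. Stack: [0, 1]
BINARY_OP + → 0 + 1 = 1. Stack: [1]
STORE_FAST i → i=1. Stack: []
LOAD_FAST i → push 1. Stack: [1]
LOAD_CONST → push 4. Stack: [1, 4]
COMPARE_OP bool(<) → 1 vs 4 = True. Stack: [True]
POP_JUMP_IF_FALSE → pop True; no jump. Stack: []
LOAD_FAST t → push -20. Stack: [-20]
LOAD_CONST → push 10. Stack: [-20, 10]
BINARY_OP * → -20 * 10 = -200. Stack: [-200]
STORE_FAST t → t=-200. Stack: []
LOAD_FAST i → push 1. Stack: [1]
LOAD_CONST → push 1. Stack: [1, 1]
BINARY_OP + → 1 + 1 = 2. Stack: [2]
STORE_FAST i → i=2. Stack: []
LOAD_FAST i → push 2. Stack: [2]
LOAD_CONST → push 4. Stack: [2, 4]
COMPARE_OP bool(<) → 2 vs 4 = True. Stack: [True]
POP_JUMP_IF_FALSE → pop True; no jump. Stack: []
LOAD_FAST t → push -200. Stack: [-200]
LOAD_CONST → push 10. Stack: [-200, 10]
BINARY_OP * → -200 * 10 = -2000. Stack: [-2000]
STORE_FAST t → t=-2000. Stack: []
LOAD_FAST i → push 2. Stack: [2]
LOAD_CONST → push 1. Stack: [2, 1]
BINARY_OP + → 2 + 1 = 3. Stack: [3]
STORE_FAST i → i=3. Stack: []
LOAD_FAST i → push 3. Stack: [3]
LOAD_CONST → push 4. Stack: [3, 4]
COMPARE_OP bool(<) → 3 vs 4 = True. Stack: [True]
POP_JUMP_IF_FALSE → pop True; no jump. Stack: []
LOAD_FAST t → push -2000. Stack: [-2000]
LOAD_CONST → push 10. Stack: [-2000, 10]
BINARY_OP * → -2000 * 10 = -20000. Stack: [-20000]
STORE_FAST t → t=-20000. Stack: []
LOAD_FAST i → push 3. Stack: [3]
LOAD_CONST → push 1. Stack: [3, 1]
BINARY_OP + → 3 + 1 = 4. Stack: [4]
STORE_FAST i → i=4. Stack: []
LOAD_FAST i → push 4. Stack: [4]
LOAD_CONST → push 4. Stack: [4, 4]
COMPARE_OP bool(<) → 4 vs 4 = False. Stack: [False]
POP_JUMP_IF_FALSE → pop False; jump. Stack: []
LOAD_FAST t → push -20000. Stack: [-20000]
RETURN_VALUE → return -20000.

-20000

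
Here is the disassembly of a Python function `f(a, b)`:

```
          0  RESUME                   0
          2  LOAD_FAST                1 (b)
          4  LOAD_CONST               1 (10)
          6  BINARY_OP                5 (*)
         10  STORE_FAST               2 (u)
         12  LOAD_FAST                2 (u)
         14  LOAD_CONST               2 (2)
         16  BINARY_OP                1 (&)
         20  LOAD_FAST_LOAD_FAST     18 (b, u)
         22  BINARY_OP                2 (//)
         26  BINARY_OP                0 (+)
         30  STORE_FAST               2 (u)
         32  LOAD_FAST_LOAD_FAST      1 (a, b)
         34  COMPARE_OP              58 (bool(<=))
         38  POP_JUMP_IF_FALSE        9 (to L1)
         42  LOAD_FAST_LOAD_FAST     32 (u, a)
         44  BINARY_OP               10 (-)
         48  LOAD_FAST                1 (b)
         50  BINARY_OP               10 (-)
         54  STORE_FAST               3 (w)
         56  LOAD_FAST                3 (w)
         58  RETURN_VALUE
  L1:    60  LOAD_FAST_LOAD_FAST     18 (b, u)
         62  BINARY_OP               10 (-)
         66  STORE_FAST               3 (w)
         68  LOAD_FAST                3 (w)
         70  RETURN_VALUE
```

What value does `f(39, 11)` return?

LOAD_FAST b → push 11. Stack: [11]
LOAD_CONST → push 10. Stack: [11, 10]
BINARY_OP * → 11 * 10 = 110. Stack: [110]
STORE_FAST u → u=110. Stack: []
LOAD_FAST u → push 110. Stack: [110]
LOAD_CONST → push 2. Stack: [110, 2]
BINARY_OP & → 110 & 2 = 2. Stack: [2]
LOAD_FAST_LOAD_FAST b,u → push 11,110. Stack: [2, 11, 110]
BINARY_OP // → 11 // 110 = 0. Stack: [2, 0]
BINARY_OP + → 2 + 0 = 2. Stack: [2]
STORE_FAST u → u=2. Stack: []
LOAD_FAST_LOAD_FAST a,b → push 39,11. Stack: [39, 11]
COMPARE_OP bool(<=) → 39 vs 11 = False. Stack: [False]
POP_JUMP_IF_FALSE → pop False; jump. Stack: []
LOAD_FAST_LOAD_FAST b,u → push 11,2. Stack: [11, 2]
BINARY_OP - → 11 - 2 = 9. Stack: [9]
STORE_FAST w → w=9. Stack: []
LOAD_FAST w → push 9. Stack: [9]
RETURN_VALUE → return 9.

9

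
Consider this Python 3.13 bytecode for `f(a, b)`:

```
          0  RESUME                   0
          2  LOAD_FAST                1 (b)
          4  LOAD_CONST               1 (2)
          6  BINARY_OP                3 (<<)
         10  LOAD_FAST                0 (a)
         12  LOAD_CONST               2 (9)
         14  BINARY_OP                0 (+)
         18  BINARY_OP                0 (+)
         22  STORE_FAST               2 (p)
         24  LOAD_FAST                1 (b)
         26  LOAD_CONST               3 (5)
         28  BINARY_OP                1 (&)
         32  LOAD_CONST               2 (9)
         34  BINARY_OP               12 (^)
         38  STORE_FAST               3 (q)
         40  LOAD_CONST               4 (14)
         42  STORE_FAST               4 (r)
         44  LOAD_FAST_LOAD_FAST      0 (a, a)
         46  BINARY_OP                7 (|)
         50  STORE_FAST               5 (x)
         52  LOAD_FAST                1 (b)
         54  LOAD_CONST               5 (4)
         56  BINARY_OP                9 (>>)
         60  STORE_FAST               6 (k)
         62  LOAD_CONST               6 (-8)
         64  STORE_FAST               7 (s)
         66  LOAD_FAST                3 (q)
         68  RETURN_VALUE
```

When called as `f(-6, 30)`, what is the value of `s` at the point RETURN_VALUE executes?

LOAD_FAST b → push 30. Stack: [30]
LOAD_CONST → push 2. Stack: [30, 2]
BINARY_OP << → 30 << 2 = 120. Stack: [120]
LOAD_FAST a → push -6. Stack: [120, -6]
LOAD_CONST → push 9. Stack: [120, -6, 9]
BINARY_OP + → -6 + 9 = 3. Stack: [120, 3]
BINARY_OP + → 120 + 3 = 123. Stack: [123]
STORE_FAST p → p=123. Stack: []
LOAD_FAST b → push 30. Stack: [30]
LOAD_CONST → push 5. Stack: [30, 5]
BINARY_OP & → 30 & 5 = 4. Stack: [4]
LOAD_CONST → push 9. Stack: [4, 9]
BINARY_OP ^ → 4 ^ 9 = 13. Stack: [13]
STORE_FAST q → q=13. Stack: []
LOAD_CONST → push 14. Stack: [14]
STORE_FAST r → r=14. Stack: []
LOAD_FAST_LOAD_FAST a,a → push -6,-6. Stack: [-6, -6]
BINARY_OP | → -6 | -6 = -6. Stack: [-6]
STORE_FAST x → x=-6. Stack: []
LOAD_FAST b → push 30. Stack: [30]
LOAD_CONST → push 4. Stack: [30, 4]
BINARY_OP >> → 30 >> 4 = 1. Stack: [1]
STORE_FAST k → k=1. Stack: []
LOAD_CONST → push -8. Stack: [-8]
STORE_FAST s → s=-8. Stack: []
LOAD_FAST q → push 13. Stack: [13]
RETURN_VALUE → return 13.

-8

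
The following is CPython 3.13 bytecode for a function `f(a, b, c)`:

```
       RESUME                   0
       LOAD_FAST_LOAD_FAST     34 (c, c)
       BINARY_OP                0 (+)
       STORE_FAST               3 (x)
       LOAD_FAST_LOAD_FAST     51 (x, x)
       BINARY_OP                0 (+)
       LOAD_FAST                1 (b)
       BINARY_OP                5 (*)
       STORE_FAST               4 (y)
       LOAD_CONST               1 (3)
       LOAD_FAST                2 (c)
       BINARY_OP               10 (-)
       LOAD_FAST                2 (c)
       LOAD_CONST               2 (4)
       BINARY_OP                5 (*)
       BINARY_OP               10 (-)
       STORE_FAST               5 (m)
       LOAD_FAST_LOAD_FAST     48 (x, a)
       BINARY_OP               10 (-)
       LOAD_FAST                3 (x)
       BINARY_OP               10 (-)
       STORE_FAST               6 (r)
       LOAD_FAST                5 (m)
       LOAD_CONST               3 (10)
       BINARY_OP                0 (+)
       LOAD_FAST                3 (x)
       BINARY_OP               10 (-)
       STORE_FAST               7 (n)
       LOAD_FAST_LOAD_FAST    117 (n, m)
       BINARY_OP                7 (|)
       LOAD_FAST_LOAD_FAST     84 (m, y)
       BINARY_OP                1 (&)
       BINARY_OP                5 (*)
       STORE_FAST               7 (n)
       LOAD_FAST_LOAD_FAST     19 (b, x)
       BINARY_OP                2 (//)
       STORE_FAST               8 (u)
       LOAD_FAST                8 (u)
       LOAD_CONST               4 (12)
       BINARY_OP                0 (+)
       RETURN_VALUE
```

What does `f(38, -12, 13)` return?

11

LOAD_FAST_LOAD_FAST c,c → push 13,13. Stack: [13, 13]
BINARY_OP + → 13 + 13 = 26. Stack: [26]
STORE_FAST x → x=26. Stack: []
LOAD_FAST_LOAD_FAST x,x → push 26,26. Stack: [26, 26]
BINARY_OP + → 26 + 26 = 52. Stack: [52]
LOAD_FAST b → push -12. Stack: [52, -12]
BINARY_OP * → 52 * -12 = -624. Stack: [-624]
STORE_FAST y → y=-624. Stack: []
LOAD_CONST → push 3. Stack: [3]
LOAD_FAST c → push 13. Stack: [3, 13]
BINARY_OP - → 3 - 13 = -10. Stack: [-10]
LOAD_FAST c → push 13. Stack: [-10, 13]
LOAD_CONST → push 4. Stack: [-10, 13, 4]
BINARY_OP * → 13 * 4 = 52. Stack: [-10, 52]
BINARY_OP - → -10 - 52 = -62. Stack: [-62]
STORE_FAST m → m=-62. Stack: []
LOAD_FAST_LOAD_FAST x,a → push 26,38. Stack: [26, 38]
BINARY_OP - → 26 - 38 = -12. Stack: [-12]
LOAD_FAST x → push 26. Stack: [-12, 26]
BINARY_OP - → -12 - 26 = -38. Stack: [-38]
STORE_FAST r → r=-38. Stack: []
LOAD_FAST m → push -62. Stack: [-62]
LOAD_CONST → push 10. Stack: [-62, 10]
BINARY_OP + → -62 + 10 = -52. Stack: [-52]
LOAD_FAST x → push 26. Stack: [-52, 26]
BINARY_OP - → -52 - 26 = -78. Stack: [-78]
STORE_FAST n → n=-78. Stack: []
LOAD_FAST_LOAD_FAST n,m → push -78,-62. Stack: [-78, -62]
BINARY_OP | → -78 | -62 = -14. Stack: [-14]
LOAD_FAST_LOAD_FAST m,y → push -62,-624. Stack: [-14, -62, -624]
BINARY_OP & → -62 & -624 = -640. Stack: [-14, -640]
BINARY_OP * → -14 * -640 = 8960. Stack: [8960]
STORE_FAST n → n=8960. Stack: []
LOAD_FAST_LOAD_FAST b,x → push -12,26. Stack: [-12, 26]
BINARY_OP // → -12 // 26 = -1. Stack: [-1]
STORE_FAST u → u=-1. Stack: []
LOAD_FAST u → push -1. Stack: [-1]
LOAD_CONST → push 12. Stack: [-1, 12]
BINARY_OP + → -1 + 12 = 11. Stack: [11]
RETURN_VALUE → return 11.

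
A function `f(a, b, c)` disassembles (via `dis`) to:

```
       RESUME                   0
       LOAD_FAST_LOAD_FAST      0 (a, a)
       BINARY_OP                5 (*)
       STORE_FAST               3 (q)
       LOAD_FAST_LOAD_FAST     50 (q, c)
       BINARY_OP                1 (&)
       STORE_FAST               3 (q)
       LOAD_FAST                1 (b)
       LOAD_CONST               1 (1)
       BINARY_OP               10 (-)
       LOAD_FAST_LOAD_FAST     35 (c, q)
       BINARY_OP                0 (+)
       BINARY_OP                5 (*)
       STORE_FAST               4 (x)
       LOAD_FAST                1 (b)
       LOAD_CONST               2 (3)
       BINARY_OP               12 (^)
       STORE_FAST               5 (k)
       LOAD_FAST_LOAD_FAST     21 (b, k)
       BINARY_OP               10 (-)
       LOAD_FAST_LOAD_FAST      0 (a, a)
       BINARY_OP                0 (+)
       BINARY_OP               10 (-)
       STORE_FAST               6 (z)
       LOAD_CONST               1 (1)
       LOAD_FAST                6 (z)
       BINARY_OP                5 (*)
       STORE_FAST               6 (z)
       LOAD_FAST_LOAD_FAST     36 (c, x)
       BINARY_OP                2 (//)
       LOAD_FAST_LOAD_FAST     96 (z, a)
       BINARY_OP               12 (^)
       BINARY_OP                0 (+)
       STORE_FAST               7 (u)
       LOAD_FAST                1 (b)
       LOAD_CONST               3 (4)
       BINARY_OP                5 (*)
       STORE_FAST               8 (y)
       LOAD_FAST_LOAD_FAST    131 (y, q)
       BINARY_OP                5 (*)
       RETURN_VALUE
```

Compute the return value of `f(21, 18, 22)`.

1152

LOAD_FAST_LOAD_FAST a,a → push 21,21. Stack: [21, 21]
BINARY_OP * → 21 * 21 = 441. Stack: [441]
STORE_FAST q → q=441. Stack: []
LOAD_FAST_LOAD_FAST q,c → push 441,22. Stack: [441, 22]
BINARY_OP & → 441 & 22 = 16. Stack: [16]
STORE_FAST q → q=16. Stack: []
LOAD_FAST b → push 18. Stack: [18]
LOAD_CONST → push 1. Stack: [18, 1]
BINARY_OP - → 18 - 1 = 17. Stack: [17]
LOAD_FAST_LOAD_FAST c,q → push 22,16. Stack: [17, 22, 16]
BINARY_OP + → 22 + 16 = 38. Stack: [17, 38]
BINARY_OP * → 17 * 38 = 646. Stack: [646]
STORE_FAST x → x=646. Stack: []
LOAD_FAST b → push 18. Stack: [18]
LOAD_CONST → push 3. Stack: [18, 3]
BINARY_OP ^ → 18 ^ 3 = 17. Stack: [17]
STORE_FAST k → k=17. Stack: []
LOAD_FAST_LOAD_FAST b,k → push 18,17. Stack: [18, 17]
BINARY_OP - → 18 - 17 = 1. Stack: [1]
LOAD_FAST_LOAD_FAST a,a → push 21,21. Stack: [1, 21, 21]
BINARY_OP + → 21 + 21 = 42. Stack: [1, 42]
BINARY_OP - → 1 - 42 = -41. Stack: [-41]
STORE_FAST z → z=-41. Stack: []
LOAD_CONST → push 1. Stack: [1]
LOAD_FAST z → push -41. Stack: [1, -41]
BINARY_OP * → 1 * -41 = -41. Stack: [-41]
STORE_FAST z → z=-41. Stack: []
LOAD_FAST_LOAD_FAST c,x → push 22,646. Stack: [22, 646]
BINARY_OP // → 22 // 646 = 0. Stack: [0]
LOAD_FAST_LOAD_FAST z,a → push -41,21. Stack: [0, -41, 21]
BINARY_OP ^ → -41 ^ 21 = -62. Stack: [0, -62]
BINARY_OP + → 0 + -62 = -62. Stack: [-62]
STORE_FAST u → u=-62. Stack: []
LOAD_FAST b → push 18. Stack: [18]
LOAD_CONST → push 4. Stack: [18, 4]
BINARY_OP * → 18 * 4 = 72. Stack: [72]
STORE_FAST y → y=72. Stack: []
LOAD_FAST_LOAD_FAST y,q → push 72,16. Stack: [72, 16]
BINARY_OP * → 72 * 16 = 1152. Stack: [1152]
RETURN_VALUE → return 1152.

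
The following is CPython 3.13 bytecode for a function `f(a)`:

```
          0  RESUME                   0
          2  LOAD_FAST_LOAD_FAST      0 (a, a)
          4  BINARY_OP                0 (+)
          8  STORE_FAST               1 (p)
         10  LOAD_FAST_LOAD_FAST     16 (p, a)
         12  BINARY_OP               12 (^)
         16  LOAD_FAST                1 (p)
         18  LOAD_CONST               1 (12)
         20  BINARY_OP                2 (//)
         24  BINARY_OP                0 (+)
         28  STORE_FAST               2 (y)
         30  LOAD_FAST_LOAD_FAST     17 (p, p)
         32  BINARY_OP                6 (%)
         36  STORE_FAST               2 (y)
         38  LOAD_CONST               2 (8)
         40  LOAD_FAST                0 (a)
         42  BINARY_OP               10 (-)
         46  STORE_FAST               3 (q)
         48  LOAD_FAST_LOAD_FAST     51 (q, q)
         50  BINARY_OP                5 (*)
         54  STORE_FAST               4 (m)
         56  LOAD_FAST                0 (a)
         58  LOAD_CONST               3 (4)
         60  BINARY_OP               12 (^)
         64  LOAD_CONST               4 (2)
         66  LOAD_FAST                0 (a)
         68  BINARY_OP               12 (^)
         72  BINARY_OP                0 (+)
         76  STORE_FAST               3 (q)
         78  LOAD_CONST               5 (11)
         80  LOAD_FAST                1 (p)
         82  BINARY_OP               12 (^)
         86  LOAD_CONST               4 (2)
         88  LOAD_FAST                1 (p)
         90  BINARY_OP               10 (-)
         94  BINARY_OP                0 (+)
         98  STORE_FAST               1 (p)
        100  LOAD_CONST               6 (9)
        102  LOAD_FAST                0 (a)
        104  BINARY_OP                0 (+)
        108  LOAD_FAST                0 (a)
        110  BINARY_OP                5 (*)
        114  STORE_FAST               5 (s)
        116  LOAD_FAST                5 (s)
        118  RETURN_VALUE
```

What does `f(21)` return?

630

LOAD_FAST_LOAD_FAST a,a → push 21,21. Stack: [21, 21]
BINARY_OP + → 21 + 21 = 42. Stack: [42]
STORE_FAST p → p=42. Stack: []
LOAD_FAST_LOAD_FAST p,a → push 42,21. Stack: [42, 21]
BINARY_OP ^ → 42 ^ 21 = 63. Stack: [63]
LOAD_FAST p → push 42. Stack: [63, 42]
LOAD_CONST → push 12. Stack: [63, 42, 12]
BINARY_OP // → 42 // 12 = 3. Stack: [63, 3]
BINARY_OP + → 63 + 3 = 66. Stack: [66]
STORE_FAST y → y=66. Stack: []
LOAD_FAST_LOAD_FAST p,p → push 42,42. Stack: [42, 42]
BINARY_OP % → 42 % 42 = 0. Stack: [0]
STORE_FAST y → y=0. Stack: []
LOAD_CONST → push 8. Stack: [8]
LOAD_FAST a → push 21. Stack: [8, 21]
BINARY_OP - → 8 - 21 = -13. Stack: [-13]
STORE_FAST q → q=-13. Stack: []
LOAD_FAST_LOAD_FAST q,q → push -13,-13. Stack: [-13, -13]
BINARY_OP * → -13 * -13 = 169. Stack: [169]
STORE_FAST m → m=169. Stack: []
LOAD_FAST a → push 21. Stack: [21]
LOAD_CONST → push 4. Stack: [21, 4]
BINARY_OP ^ → 21 ^ 4 = 17. Stack: [17]
LOAD_CONST → push 2. Stack: [17, 2]
LOAD_FAST a → push 21. Stack: [17, 2, 21]
BINARY_OP ^ → 2 ^ 21 = 23. Stack: [17, 23]
BINARY_OP + → 17 + 23 = 40. Stack: [40]
STORE_FAST q → q=40. Stack: []
LOAD_CONST → push 11. Stack: [11]
LOAD_FAST p → push 42. Stack: [11, 42]
BINARY_OP ^ → 11 ^ 42 = 33. Stack: [33]
LOAD_CONST → push 2. Stack: [33, 2]
LOAD_FAST p → push 42. Stack: [33, 2, 42]
BINARY_OP - → 2 - 42 = -40. Stack: [33, -40]
BINARY_OP + → 33 + -40 = -7. Stack: [-7]
STORE_FAST p → p=-7. Stack: []
LOAD_CONST → push 9. Stack: [9]
LOAD_FAST a → push 21. Stack: [9, 21]
BINARY_OP + → 9 + 21 = 30. Stack: [30]
LOAD_FAST a → push 21. Stack: [30, 21]
BINARY_OP * → 30 * 21 = 630. Stack: [630]
STORE_FAST s → s=630. Stack: []
LOAD_FAST s → push 630. Stack: [630]
RETURN_VALUE → return 630.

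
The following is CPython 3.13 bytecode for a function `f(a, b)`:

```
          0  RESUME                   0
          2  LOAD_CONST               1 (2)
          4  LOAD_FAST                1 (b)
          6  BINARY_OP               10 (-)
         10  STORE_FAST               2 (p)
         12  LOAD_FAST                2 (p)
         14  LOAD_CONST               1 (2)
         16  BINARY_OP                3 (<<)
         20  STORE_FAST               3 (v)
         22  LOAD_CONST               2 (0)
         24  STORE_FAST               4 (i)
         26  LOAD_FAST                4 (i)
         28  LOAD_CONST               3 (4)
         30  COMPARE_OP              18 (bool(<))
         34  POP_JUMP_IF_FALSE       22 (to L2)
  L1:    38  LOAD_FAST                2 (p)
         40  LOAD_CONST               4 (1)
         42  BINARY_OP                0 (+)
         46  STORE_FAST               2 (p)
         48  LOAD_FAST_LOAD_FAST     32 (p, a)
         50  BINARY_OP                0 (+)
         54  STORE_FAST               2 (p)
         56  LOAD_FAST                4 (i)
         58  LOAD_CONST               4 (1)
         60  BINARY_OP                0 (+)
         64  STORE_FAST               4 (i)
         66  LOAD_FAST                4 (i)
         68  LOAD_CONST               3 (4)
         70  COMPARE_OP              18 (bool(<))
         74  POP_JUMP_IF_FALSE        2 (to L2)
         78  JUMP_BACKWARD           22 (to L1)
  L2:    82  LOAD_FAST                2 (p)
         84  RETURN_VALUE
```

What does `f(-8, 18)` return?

-44

LOAD_CONST → push 2
LOAD_FAST b → push 18
BINARY_OP - → 2 - 18 = -16
STORE_FAST p → p=-16
LOAD_FAST p → push -16
LOAD_CONST → push 2
BINARY_OP << → -16 << 2 = -64
STORE_FAST v → v=-64
LOAD_CONST → push 0
STORE_FAST i → i=0
LOAD_FAST i → push 0
LOAD_CONST → push 4
COMPARE_OP bool(<) → 0 vs 4 = True
POP_JUMP_IF_FALSE → pop True; no jump
LOAD_FAST p → push -16
LOAD_CONST → push 1
BINARY_OP + → -16 + 1 = -15
STORE_FAST p → p=-15
LOAD_FAST_LOAD_FAST p,a → push -15,-8
BINARY_OP + → -15 + -8 = -23
STORE_FAST p → p=-23
LOAD_FAST i → push 0
LOAD_CONST → push 1
BINARY_OP + → 0 + 1 = 1
STORE_FAST i → i=1
LOAD_FAST i → push 1
LOAD_CONST → push 4
COMPARE_OP bool(<) → 1 vs 4 = True
POP_JUMP_IF_FALSE → pop True; no jump
LOAD_FAST p → push -23
LOAD_CONST → push 1
BINARY_OP + → -23 + 1 = -22
STORE_FAST p → p=-22
LOAD_FAST_LOAD_FAST p,a → push -22,-8
BINARY_OP + → -22 + -8 = -30
STORE_FAST p → p=-30
LOAD_FAST i → push 1
LOAD_CONST → push 1
BINARY_OP + → 1 + 1 = 2
STORE_FAST i → i=2
LOAD_FAST i → push 2
LOAD_CONST → push 4
COMPARE_OP bool(<) → 2 vs 4 = True
POP_JUMP_IF_FALSE → pop True; no jump
LOAD_FAST p → push -30
LOAD_CONST → push 1
BINARY_OP + → -30 + 1 = -29
STORE_FAST p → p=-29
LOAD_FAST_LOAD_FAST p,a → push -29,-8
BINARY_OP + → -29 + -8 = -37
STORE_FAST p → p=-37
LOAD_FAST i → push 2
LOAD_CONST → push 1
BINARY_OP + → 2 + 1 = 3
STORE_FAST i → i=3
LOAD_FAST i → push 3
LOAD_CONST → push 4
COMPARE_OP bool(<) → 3 vs 4 = True
POP_JUMP_IF_FALSE → pop True; no jump
LOAD_FAST p → push -37
LOAD_CONST → push 1
BINARY_OP + → -37 + 1 = -36
STORE_FAST p → p=-36
LOAD_FAST_LOAD_FAST p,a → push -36,-8
BINARY_OP + → -36 + -8 = -44
STORE_FAST p → p=-44
LOAD_FAST i → push 3
LOAD_CONST → push 1
BINARY_OP + → 3 + 1 = 4
STORE_FAST i → i=4
LOAD_FAST i → push 4
LOAD_CONST → push 4
COMPARE_OP bool(<) → 4 vs 4 = False
POP_JUMP_IF_FALSE → pop False; jump
LOAD_FAST p → push -44
RETURN_VALUE → return -44.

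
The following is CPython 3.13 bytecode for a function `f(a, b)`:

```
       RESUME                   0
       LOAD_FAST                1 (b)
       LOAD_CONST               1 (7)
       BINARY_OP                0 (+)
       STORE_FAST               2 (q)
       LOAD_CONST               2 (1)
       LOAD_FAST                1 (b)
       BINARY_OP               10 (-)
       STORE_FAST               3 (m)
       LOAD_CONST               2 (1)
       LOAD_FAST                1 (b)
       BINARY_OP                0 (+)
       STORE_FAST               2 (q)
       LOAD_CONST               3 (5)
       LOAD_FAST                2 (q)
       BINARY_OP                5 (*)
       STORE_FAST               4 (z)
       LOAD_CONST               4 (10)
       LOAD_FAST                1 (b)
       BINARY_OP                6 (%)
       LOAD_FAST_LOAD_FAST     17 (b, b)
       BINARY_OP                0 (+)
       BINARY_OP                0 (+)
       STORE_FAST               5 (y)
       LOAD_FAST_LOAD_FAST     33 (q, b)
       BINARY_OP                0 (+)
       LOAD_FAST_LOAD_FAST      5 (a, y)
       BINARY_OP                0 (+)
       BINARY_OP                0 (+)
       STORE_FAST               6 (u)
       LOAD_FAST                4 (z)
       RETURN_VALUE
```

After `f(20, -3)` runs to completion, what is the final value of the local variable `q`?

-2

LOAD_FAST b → push -3. Stack: [-3]
LOAD_CONST → push 7. Stack: [-3, 7]
BINARY_OP + → -3 + 7 = 4. Stack: [4]
STORE_FAST q → q=4. Stack: []
LOAD_CONST → push 1. Stack: [1]
LOAD_FAST b → push -3. Stack: [1, -3]
BINARY_OP - → 1 - -3 = 4. Stack: [4]
STORE_FAST m → m=4. Stack: []
LOAD_CONST → push 1. Stack: [1]
LOAD_FAST b → push -3. Stack: [1, -3]
BINARY_OP + → 1 + -3 = -2. Stack: [-2]
STORE_FAST q → q=-2. Stack: []
LOAD_CONST → push 5. Stack: [5]
LOAD_FAST q → push -2. Stack: [5, -2]
BINARY_OP * → 5 * -2 = -10. Stack: [-10]
STORE_FAST z → z=-10. Stack: []
LOAD_CONST → push 10. Stack: [10]
LOAD_FAST b → push -3. Stack: [10, -3]
BINARY_OP % → 10 % -3 = -2. Stack: [-2]
LOAD_FAST_LOAD_FAST b,b → push -3,-3. Stack: [-2, -3, -3]
BINARY_OP + → -3 + -3 = -6. Stack: [-2, -6]
BINARY_OP + → -2 + -6 = -8. Stack: [-8]
STORE_FAST y → y=-8. Stack: []
LOAD_FAST_LOAD_FAST q,b → push -2,-3. Stack: [-2, -3]
BINARY_OP + → -2 + -3 = -5. Stack: [-5]
LOAD_FAST_LOAD_FAST a,y → push 20,-8. Stack: [-5, 20, -8]
BINARY_OP + → 20 + -8 = 12. Stack: [-5, 12]
BINARY_OP + → -5 + 12 = 7. Stack: [7]
STORE_FAST u → u=7. Stack: []
LOAD_FAST z → push -10. Stack: [-10]
RETURN_VALUE → return -10.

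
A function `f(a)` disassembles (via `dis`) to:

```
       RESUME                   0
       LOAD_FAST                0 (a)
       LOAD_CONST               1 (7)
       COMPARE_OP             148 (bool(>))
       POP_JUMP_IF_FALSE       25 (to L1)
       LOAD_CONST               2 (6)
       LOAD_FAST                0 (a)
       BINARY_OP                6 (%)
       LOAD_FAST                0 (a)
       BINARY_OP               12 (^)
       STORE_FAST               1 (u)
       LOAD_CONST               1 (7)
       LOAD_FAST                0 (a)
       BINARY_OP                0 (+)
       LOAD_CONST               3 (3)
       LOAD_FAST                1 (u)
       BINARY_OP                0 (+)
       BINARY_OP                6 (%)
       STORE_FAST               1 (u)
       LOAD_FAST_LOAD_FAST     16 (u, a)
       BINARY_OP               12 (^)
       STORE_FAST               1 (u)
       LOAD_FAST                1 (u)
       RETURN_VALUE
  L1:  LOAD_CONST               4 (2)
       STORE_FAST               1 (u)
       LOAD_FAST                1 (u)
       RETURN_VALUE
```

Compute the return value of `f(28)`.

26

LOAD_FAST a → push 28. Stack: [28]
LOAD_CONST → push 7. Stack: [28, 7]
COMPARE_OP bool(>) → 28 vs 7 = True. Stack: [True]
POP_JUMP_IF_FALSE → pop True; no jump. Stack: []
LOAD_CONST → push 6. Stack: [6]
LOAD_FAST a → push 28. Stack: [6, 28]
BINARY_OP % → 6 % 28 = 6. Stack: [6]
LOAD_FAST a → push 28. Stack: [6, 28]
BINARY_OP ^ → 6 ^ 28 = 26. Stack: [26]
STORE_FAST u → u=26. Stack: []
LOAD_CONST → push 7. Stack: [7]
LOAD_FAST a → push 28. Stack: [7, 28]
BINARY_OP + → 7 + 28 = 35. Stack: [35]
LOAD_CONST → push 3. Stack: [35, 3]
LOAD_FAST u → push 26. Stack: [35, 3, 26]
BINARY_OP + → 3 + 26 = 29. Stack: [35, 29]
BINARY_OP % → 35 % 29 = 6. Stack: [6]
STORE_FAST u → u=6. Stack: []
LOAD_FAST_LOAD_FAST u,a → push 6,28. Stack: [6, 28]
BINARY_OP ^ → 6 ^ 28 = 26. Stack: [26]
STORE_FAST u → u=26. Stack: []
LOAD_FAST u → push 26. Stack: [26]
RETURN_VALUE → return 26.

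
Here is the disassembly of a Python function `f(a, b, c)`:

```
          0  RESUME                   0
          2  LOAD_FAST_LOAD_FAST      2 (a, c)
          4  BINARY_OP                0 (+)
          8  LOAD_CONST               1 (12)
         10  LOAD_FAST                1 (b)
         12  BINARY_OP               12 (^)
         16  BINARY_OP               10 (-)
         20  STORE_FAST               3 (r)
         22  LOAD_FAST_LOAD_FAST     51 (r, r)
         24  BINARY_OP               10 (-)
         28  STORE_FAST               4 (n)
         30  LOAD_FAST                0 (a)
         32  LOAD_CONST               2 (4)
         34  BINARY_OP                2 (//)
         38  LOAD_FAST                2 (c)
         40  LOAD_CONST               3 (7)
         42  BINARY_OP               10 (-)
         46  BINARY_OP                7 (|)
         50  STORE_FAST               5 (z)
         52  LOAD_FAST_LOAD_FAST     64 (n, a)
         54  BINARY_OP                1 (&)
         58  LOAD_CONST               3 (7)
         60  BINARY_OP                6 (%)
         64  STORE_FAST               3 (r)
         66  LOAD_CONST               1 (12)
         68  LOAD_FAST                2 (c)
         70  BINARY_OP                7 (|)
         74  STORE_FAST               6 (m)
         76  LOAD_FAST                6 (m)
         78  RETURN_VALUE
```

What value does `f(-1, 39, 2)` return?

LOAD_FAST_LOAD_FAST a,c → push -1,2. Stack: [-1, 2]
BINARY_OP + → -1 + 2 = 1. Stack: [1]
LOAD_CONST → push 12. Stack: [1, 12]
LOAD_FAST b → push 39. Stack: [1, 12, 39]
BINARY_OP ^ → 12 ^ 39 = 43. Stack: [1, 43]
BINARY_OP - → 1 - 43 = -42. Stack: [-42]
STORE_FAST r → r=-42. Stack: []
LOAD_FAST_LOAD_FAST r,r → push -42,-42. Stack: [-42, -42]
BINARY_OP - → -42 - -42 = 0. Stack: [0]
STORE_FAST n → n=0. Stack: []
LOAD_FAST a → push -1. Stack: [-1]
LOAD_CONST → push 4. Stack: [-1, 4]
BINARY_OP // → -1 // 4 = -1. Stack: [-1]
LOAD_FAST c → push 2. Stack: [-1, 2]
LOAD_CONST → push 7. Stack: [-1, 2, 7]
BINARY_OP - → 2 - 7 = -5. Stack: [-1, -5]
BINARY_OP | → -1 | -5 = -1. Stack: [-1]
STORE_FAST z → z=-1. Stack: []
LOAD_FAST_LOAD_FAST n,a → push 0,-1. Stack: [0, -1]
BINARY_OP & → 0 & -1 = 0. Stack: [0]
LOAD_CONST → push 7. Stack: [0, 7]
BINARY_OP % → 0 % 7 = 0. Stack: [0]
STORE_FAST r → r=0. Stack: []
LOAD_CONST → push 12. Stack: [12]
LOAD_FAST c → push 2. Stack: [12, 2]
BINARY_OP | → 12 | 2 = 14. Stack: [14]
STORE_FAST m → m=14. Stack: []
LOAD_FAST m → push 14. Stack: [14]
RETURN_VALUE → return 14.

14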